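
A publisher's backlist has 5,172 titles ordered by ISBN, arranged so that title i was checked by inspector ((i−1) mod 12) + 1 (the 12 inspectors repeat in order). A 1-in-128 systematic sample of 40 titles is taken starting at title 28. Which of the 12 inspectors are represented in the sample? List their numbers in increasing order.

Consecutive selections differ by k = 128, so their inspector numbers differ by 128 mod 12 = 8.
gcd(128, 12) = 4, so the sample visits 12/4 = 3 distinct residues mod 12.
Start 28 is inspector 4; the inspectors hit are 4, 8, 12.

4, 8, 12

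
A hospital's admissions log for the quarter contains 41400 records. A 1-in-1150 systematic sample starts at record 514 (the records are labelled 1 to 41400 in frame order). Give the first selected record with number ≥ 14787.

k = 1150
Steps past start: ⌈(14787 − 514)/1150⌉ = ⌈14273/1150⌉ = 13
Selected record: 514 + 13×1150 = 15464

15464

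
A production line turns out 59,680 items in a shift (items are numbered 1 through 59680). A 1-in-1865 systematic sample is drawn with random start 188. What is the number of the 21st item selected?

k = 1865
21st selection = r + (21−1)·k = 188 + 20×1865 = 188 + 37300 = 37488

37488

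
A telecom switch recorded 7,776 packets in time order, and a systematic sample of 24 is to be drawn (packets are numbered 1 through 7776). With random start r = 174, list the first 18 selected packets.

174, 498, 822, 1146, 1470, 1794, 2118, 2442, 2766, 3090, 3414, 3738, 4062, 4386, 4710, 5034, 5358, 5682

k = N/n = 7776/24 = 324
packet 1: 174
packet 2: 174 + 324 = 498
packet 3: 498 + 324 = 822
packet 4: 822 + 324 = 1146
packet 5: 1146 + 324 = 1470
packet 6: 1470 + 324 = 1794
packet 7: 1794 + 324 = 2118
packet 8: 2118 + 324 = 2442
packet 9: 2442 + 324 = 2766
packet 10: 2766 + 324 = 3090
packet 11: 3090 + 324 = 3414
packet 12: 3414 + 324 = 3738
packet 13: 3738 + 324 = 4062
packet 14: 4062 + 324 = 4386
packet 15: 4386 + 324 = 4710
packet 16: 4710 + 324 = 5034
packet 17: 5034 + 324 = 5358
packet 18: 5358 + 324 = 5682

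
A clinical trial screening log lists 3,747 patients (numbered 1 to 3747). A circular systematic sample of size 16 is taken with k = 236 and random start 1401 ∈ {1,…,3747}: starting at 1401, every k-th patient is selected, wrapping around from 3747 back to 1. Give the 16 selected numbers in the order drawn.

Selection 1: 1401
Selection 2: 1401 + 236 = 1637
Selection 3: 1637 + 236 = 1873
Selection 4: 1873 + 236 = 2109
Selection 5: 2109 + 236 = 2345
Selection 6: 2345 + 236 = 2581
Selection 7: 2581 + 236 = 2817
Selection 8: 2817 + 236 = 3053
Selection 9: 3053 + 236 = 3289
Selection 10: 3289 + 236 = 3525
Selection 11: 3525 + 236 = 3761 → 3761 − 3747 = 14
Selection 12: 14 + 236 = 250
Selection 13: 250 + 236 = 486
Selection 14: 486 + 236 = 722
Selection 15: 722 + 236 = 958
Selection 16: 958 + 236 = 1194

1401, 1637, 1873, 2109, 2345, 2581, 2817, 3053, 3289, 3525, 14, 250, 486, 722, 958, 1194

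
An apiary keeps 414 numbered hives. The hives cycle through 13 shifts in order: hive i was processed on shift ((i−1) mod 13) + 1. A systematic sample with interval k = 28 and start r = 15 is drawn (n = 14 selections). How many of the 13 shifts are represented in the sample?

13

Consecutive selections differ by k = 28, so their shift numbers differ by 28 mod 13 = 2.
gcd(28, 13) = 1, so the sample visits 13/1 = 13 distinct residues mod 13.
Start 15 is shift 2; the shifts hit are 1, 2, 3, 4, 5, 6, 7, 8, 9, 10, 11, 12, 13.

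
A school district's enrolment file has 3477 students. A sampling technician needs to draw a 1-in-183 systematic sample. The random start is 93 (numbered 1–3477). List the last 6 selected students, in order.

2472, 2655, 2838, 3021, 3204, 3387

14th selection = 93 + 13×183 = 2472
15th: 2472 + 183 = 2655
16th: 2655 + 183 = 2838
17th: 2838 + 183 = 3021
18th: 3021 + 183 = 3204
19th: 3204 + 183 = 3387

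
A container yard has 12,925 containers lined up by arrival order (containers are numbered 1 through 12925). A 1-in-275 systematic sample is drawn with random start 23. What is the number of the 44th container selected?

k = 275
44th selection = r + (44−1)·k = 23 + 43×275 = 23 + 11825 = 11848

11848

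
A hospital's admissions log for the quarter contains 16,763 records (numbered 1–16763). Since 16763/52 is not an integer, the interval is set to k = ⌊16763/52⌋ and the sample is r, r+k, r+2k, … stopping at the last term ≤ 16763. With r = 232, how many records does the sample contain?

k = ⌊16763/52⌋ = 322
Achieved size = ⌊(16763 − 232)/322⌋ + 1 = ⌊16531/322⌋ + 1 = 51 + 1 = 52
(last selection: 232 + 51×322 = 16654 ≤ 16763; next would be 16976 > 16763)

52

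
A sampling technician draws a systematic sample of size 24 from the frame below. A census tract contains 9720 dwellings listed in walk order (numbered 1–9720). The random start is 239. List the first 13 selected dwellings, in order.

239, 644, 1049, 1454, 1859, 2264, 2669, 3074, 3479, 3884, 4289, 4694, 5099

k = N/n = 9720/24 = 405
dwelling 1: 239
dwelling 2: 239 + 405 = 644
dwelling 3: 644 + 405 = 1049
dwelling 4: 1049 + 405 = 1454
dwelling 5: 1454 + 405 = 1859
dwelling 6: 1859 + 405 = 2264
dwelling 7: 2264 + 405 = 2669
dwelling 8: 2669 + 405 = 3074
dwelling 9: 3074 + 405 = 3479
dwelling 10: 3479 + 405 = 3884
dwelling 11: 3884 + 405 = 4289
dwelling 12: 4289 + 405 = 4694
dwelling 13: 4694 + 405 = 5099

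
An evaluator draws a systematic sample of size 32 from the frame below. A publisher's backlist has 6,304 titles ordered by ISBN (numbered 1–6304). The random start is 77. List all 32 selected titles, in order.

k = N/n = 6304/32 = 197
title 1: 77
title 2: 77 + 197 = 274
title 3: 274 + 197 = 471
title 4: 471 + 197 = 668
title 5: 668 + 197 = 865
title 6: 865 + 197 = 1062
title 7: 1062 + 197 = 1259
title 8: 1259 + 197 = 1456
title 9: 1456 + 197 = 1653
title 10: 1653 + 197 = 1850
title 11: 1850 + 197 = 2047
title 12: 2047 + 197 = 2244
title 13: 2244 + 197 = 2441
title 14: 2441 + 197 = 2638
title 15: 2638 + 197 = 2835
title 16: 2835 + 197 = 3032
title 17: 3032 + 197 = 3229
title 18: 3229 + 197 = 3426
title 19: 3426 + 197 = 3623
title 20: 3623 + 197 = 3820
title 21: 3820 + 197 = 4017
title 22: 4017 + 197 = 4214
title 23: 4214 + 197 = 4411
title 24: 4411 + 197 = 4608
title 25: 4608 + 197 = 4805
title 26: 4805 + 197 = 5002
title 27: 5002 + 197 = 5199
title 28: 5199 + 197 = 5396
title 29: 5396 + 197 = 5593
title 30: 5593 + 197 = 5790
title 31: 5790 + 197 = 5987
title 32: 5987 + 197 = 6184

77, 274, 471, 668, 865, 1062, 1259, 1456, 1653, 1850, 2047, 2244, 2441, 2638, 2835, 3032, 3229, 3426, 3623, 3820, 4017, 4214, 4411, 4608, 4805, 5002, 5199, 5396, 5593, 5790, 5987, 6184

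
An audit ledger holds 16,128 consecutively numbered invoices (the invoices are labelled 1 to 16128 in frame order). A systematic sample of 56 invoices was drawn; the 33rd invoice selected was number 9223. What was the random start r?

k = 16128/56 = 288
r = 9223 − (33−1)×288 = 9223 − 9216 = 7

7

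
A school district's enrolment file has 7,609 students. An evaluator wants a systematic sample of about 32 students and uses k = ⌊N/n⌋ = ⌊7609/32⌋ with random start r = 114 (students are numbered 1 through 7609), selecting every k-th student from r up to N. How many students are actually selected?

32

k = ⌊7609/32⌋ = 237
Achieved size = ⌊(7609 − 114)/237⌋ + 1 = ⌊7495/237⌋ + 1 = 31 + 1 = 32
(last selection: 114 + 31×237 = 7461 ≤ 7609; next would be 7698 > 7609)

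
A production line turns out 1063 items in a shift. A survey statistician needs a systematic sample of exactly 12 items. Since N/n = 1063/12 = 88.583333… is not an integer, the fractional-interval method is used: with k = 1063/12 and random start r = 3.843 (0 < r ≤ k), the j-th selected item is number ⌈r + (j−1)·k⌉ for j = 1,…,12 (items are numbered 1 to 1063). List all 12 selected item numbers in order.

4, 93, 182, 270, 359, 447, 536, 624, 713, 802, 890, 979

j=1: r + 0k = 3.843 → ⌈·⌉ = 4
j=2: r + 1k = 92.426333… → ⌈·⌉ = 93
j=3: r + 2k = 181.009666… → ⌈·⌉ = 182
j=4: r + 3k = 269.593 → ⌈·⌉ = 270
j=5: r + 4k = 358.176333… → ⌈·⌉ = 359
j=6: r + 5k = 446.759666… → ⌈·⌉ = 447
j=7: r + 6k = 535.343 → ⌈·⌉ = 536
j=8: r + 7k = 623.926333… → ⌈·⌉ = 624
j=9: r + 8k = 712.509666… → ⌈·⌉ = 713
j=10: r + 9k = 801.093 → ⌈·⌉ = 802
j=11: r + 10k = 889.676333… → ⌈·⌉ = 890
j=12: r + 11k = 978.259666… → ⌈·⌉ = 979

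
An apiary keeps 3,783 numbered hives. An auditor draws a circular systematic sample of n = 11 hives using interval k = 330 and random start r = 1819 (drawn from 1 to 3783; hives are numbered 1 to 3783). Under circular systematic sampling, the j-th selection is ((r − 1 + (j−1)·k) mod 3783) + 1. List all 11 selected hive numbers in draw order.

1819, 2149, 2479, 2809, 3139, 3469, 16, 346, 676, 1006, 1336

Selection 1: 1819
Selection 2: 1819 + 330 = 2149
Selection 3: 2149 + 330 = 2479
Selection 4: 2479 + 330 = 2809
Selection 5: 2809 + 330 = 3139
Selection 6: 3139 + 330 = 3469
Selection 7: 3469 + 330 = 3799 → 3799 − 3783 = 16
Selection 8: 16 + 330 = 346
Selection 9: 346 + 330 = 676
Selection 10: 676 + 330 = 1006
Selection 11: 1006 + 330 = 1336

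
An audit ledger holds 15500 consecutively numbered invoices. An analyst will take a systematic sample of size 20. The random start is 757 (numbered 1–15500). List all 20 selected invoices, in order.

k = N/n = 15500/20 = 775
invoice 1: 757
invoice 2: 757 + 775 = 1532
invoice 3: 1532 + 775 = 2307
invoice 4: 2307 + 775 = 3082
invoice 5: 3082 + 775 = 3857
invoice 6: 3857 + 775 = 4632
invoice 7: 4632 + 775 = 5407
invoice 8: 5407 + 775 = 6182
invoice 9: 6182 + 775 = 6957
invoice 10: 6957 + 775 = 7732
invoice 11: 7732 + 775 = 8507
invoice 12: 8507 + 775 = 9282
invoice 13: 9282 + 775 = 10057
invoice 14: 10057 + 775 = 10832
invoice 15: 10832 + 775 = 11607
invoice 16: 11607 + 775 = 12382
invoice 17: 12382 + 775 = 13157
invoice 18: 13157 + 775 = 13932
invoice 19: 13932 + 775 = 14707
invoice 20: 14707 + 775 = 15482

757, 1532, 2307, 3082, 3857, 4632, 5407, 6182, 6957, 7732, 8507, 9282, 10057, 10832, 11607, 12382, 13157, 13932, 14707, 15482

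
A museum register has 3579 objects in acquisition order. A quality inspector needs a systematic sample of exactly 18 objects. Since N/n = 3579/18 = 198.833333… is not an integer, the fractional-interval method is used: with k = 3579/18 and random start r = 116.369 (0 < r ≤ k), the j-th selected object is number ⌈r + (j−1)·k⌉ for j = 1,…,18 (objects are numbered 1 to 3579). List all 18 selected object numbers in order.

117, 316, 515, 713, 912, 1111, 1310, 1509, 1708, 1906, 2105, 2304, 2503, 2702, 2901, 3099, 3298, 3497

j=1: r + 0k = 116.369 → ⌈·⌉ = 117
j=2: r + 1k = 315.202333… → ⌈·⌉ = 316
j=3: r + 2k = 514.035666… → ⌈·⌉ = 515
j=4: r + 3k = 712.869 → ⌈·⌉ = 713
j=5: r + 4k = 911.702333… → ⌈·⌉ = 912
j=6: r + 5k = 1110.535666… → ⌈·⌉ = 1111
j=7: r + 6k = 1309.369 → ⌈·⌉ = 1310
j=8: r + 7k = 1508.202333… → ⌈·⌉ = 1509
j=9: r + 8k = 1707.035666… → ⌈·⌉ = 1708
j=10: r + 9k = 1905.869 → ⌈·⌉ = 1906
j=11: r + 10k = 2104.702333… → ⌈·⌉ = 2105
j=12: r + 11k = 2303.535666… → ⌈·⌉ = 2304
j=13: r + 12k = 2502.369 → ⌈·⌉ = 2503
j=14: r + 13k = 2701.202333… → ⌈·⌉ = 2702
j=15: r + 14k = 2900.035666… → ⌈·⌉ = 2901
j=16: r + 15k = 3098.869 → ⌈·⌉ = 3099
j=17: r + 16k = 3297.702333… → ⌈·⌉ = 3298
j=18: r + 17k = 3496.535666… → ⌈·⌉ = 3497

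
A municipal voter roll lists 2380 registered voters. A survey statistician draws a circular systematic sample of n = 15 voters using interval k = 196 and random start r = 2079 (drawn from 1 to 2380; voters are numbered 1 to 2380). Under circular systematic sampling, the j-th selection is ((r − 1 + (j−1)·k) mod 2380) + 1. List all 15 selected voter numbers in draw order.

2079, 2275, 91, 287, 483, 679, 875, 1071, 1267, 1463, 1659, 1855, 2051, 2247, 63

Selection 1: 2079
Selection 2: 2079 + 196 = 2275
Selection 3: 2275 + 196 = 2471 → 2471 − 2380 = 91
Selection 4: 91 + 196 = 287
Selection 5: 287 + 196 = 483
Selection 6: 483 + 196 = 679
Selection 7: 679 + 196 = 875
Selection 8: 875 + 196 = 1071
Selection 9: 1071 + 196 = 1267
Selection 10: 1267 + 196 = 1463
Selection 11: 1463 + 196 = 1659
Selection 12: 1659 + 196 = 1855
Selection 13: 1855 + 196 = 2051
Selection 14: 2051 + 196 = 2247
Selection 15: 2247 + 196 = 2443 → 2443 − 2380 = 63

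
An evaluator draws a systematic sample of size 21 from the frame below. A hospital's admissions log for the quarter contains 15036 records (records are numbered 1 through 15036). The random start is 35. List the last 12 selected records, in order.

k = N/n = 15036/21 = 716
10th selection = 35 + 9×716 = 6479
11th: 6479 + 716 = 7195
12th: 7195 + 716 = 7911
13th: 7911 + 716 = 8627
14th: 8627 + 716 = 9343
15th: 9343 + 716 = 10059
16th: 10059 + 716 = 10775
17th: 10775 + 716 = 11491
18th: 11491 + 716 = 12207
19th: 12207 + 716 = 12923
20th: 12923 + 716 = 13639
21st: 13639 + 716 = 14355

6479, 7195, 7911, 8627, 9343, 10059, 10775, 11491, 12207, 12923, 13639, 14355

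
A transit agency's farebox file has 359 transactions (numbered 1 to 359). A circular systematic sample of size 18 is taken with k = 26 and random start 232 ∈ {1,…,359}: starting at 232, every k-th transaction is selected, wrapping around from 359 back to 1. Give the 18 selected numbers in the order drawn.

Selection 1: 232
Selection 2: 232 + 26 = 258
Selection 3: 258 + 26 = 284
Selection 4: 284 + 26 = 310
Selection 5: 310 + 26 = 336
Selection 6: 336 + 26 = 362 → 362 − 359 = 3
Selection 7: 3 + 26 = 29
Selection 8: 29 + 26 = 55
Selection 9: 55 + 26 = 81
Selection 10: 81 + 26 = 107
Selection 11: 107 + 26 = 133
Selection 12: 133 + 26 = 159
Selection 13: 159 + 26 = 185
Selection 14: 185 + 26 = 211
Selection 15: 211 + 26 = 237
Selection 16: 237 + 26 = 263
Selection 17: 263 + 26 = 289
Selection 18: 289 + 26 = 315

232, 258, 284, 310, 336, 3, 29, 55, 81, 107, 133, 159, 185, 211, 237, 263, 289, 315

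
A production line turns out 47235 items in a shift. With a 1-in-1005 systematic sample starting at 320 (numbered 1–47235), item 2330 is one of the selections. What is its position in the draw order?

k = 1005
position = (2330 − 320)/1005 + 1 = 2010/1005 + 1 = 2 + 1 = 3

3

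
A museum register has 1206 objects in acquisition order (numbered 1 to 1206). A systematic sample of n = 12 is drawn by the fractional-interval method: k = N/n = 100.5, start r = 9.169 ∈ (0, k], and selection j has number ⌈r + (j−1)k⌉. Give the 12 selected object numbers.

j=1: r + 0k = 9.169 → ⌈·⌉ = 10
j=2: r + 1k = 109.669 → ⌈·⌉ = 110
j=3: r + 2k = 210.169 → ⌈·⌉ = 211
j=4: r + 3k = 310.669 → ⌈·⌉ = 311
j=5: r + 4k = 411.169 → ⌈·⌉ = 412
j=6: r + 5k = 511.669 → ⌈·⌉ = 512
j=7: r + 6k = 612.169 → ⌈·⌉ = 613
j=8: r + 7k = 712.669 → ⌈·⌉ = 713
j=9: r + 8k = 813.169 → ⌈·⌉ = 814
j=10: r + 9k = 913.669 → ⌈·⌉ = 914
j=11: r + 10k = 1014.169 → ⌈·⌉ = 1015
j=12: r + 11k = 1114.669 → ⌈·⌉ = 1115

10, 110, 211, 311, 412, 512, 613, 713, 814, 914, 1015, 1115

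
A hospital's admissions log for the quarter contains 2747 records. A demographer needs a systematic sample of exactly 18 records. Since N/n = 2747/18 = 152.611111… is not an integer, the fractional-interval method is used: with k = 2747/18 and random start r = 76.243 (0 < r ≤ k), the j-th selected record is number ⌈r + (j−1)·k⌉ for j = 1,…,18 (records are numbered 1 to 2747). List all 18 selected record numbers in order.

j=1: r + 0k = 76.243 → ⌈·⌉ = 77
j=2: r + 1k = 228.854111… → ⌈·⌉ = 229
j=3: r + 2k = 381.465222… → ⌈·⌉ = 382
j=4: r + 3k = 534.076333… → ⌈·⌉ = 535
j=5: r + 4k = 686.687444… → ⌈·⌉ = 687
j=6: r + 5k = 839.298555… → ⌈·⌉ = 840
j=7: r + 6k = 991.909666… → ⌈·⌉ = 992
j=8: r + 7k = 1144.520777… → ⌈·⌉ = 1145
j=9: r + 8k = 1297.131888… → ⌈·⌉ = 1298
j=10: r + 9k = 1449.743 → ⌈·⌉ = 1450
j=11: r + 10k = 1602.354111… → ⌈·⌉ = 1603
j=12: r + 11k = 1754.965222… → ⌈·⌉ = 1755
j=13: r + 12k = 1907.576333… → ⌈·⌉ = 1908
j=14: r + 13k = 2060.187444… → ⌈·⌉ = 2061
j=15: r + 14k = 2212.798555… → ⌈·⌉ = 2213
j=16: r + 15k = 2365.409666… → ⌈·⌉ = 2366
j=17: r + 16k = 2518.020777… → ⌈·⌉ = 2519
j=18: r + 17k = 2670.631888… → ⌈·⌉ = 2671

77, 229, 382, 535, 687, 840, 992, 1145, 1298, 1450, 1603, 1755, 1908, 2061, 2213, 2366, 2519, 2671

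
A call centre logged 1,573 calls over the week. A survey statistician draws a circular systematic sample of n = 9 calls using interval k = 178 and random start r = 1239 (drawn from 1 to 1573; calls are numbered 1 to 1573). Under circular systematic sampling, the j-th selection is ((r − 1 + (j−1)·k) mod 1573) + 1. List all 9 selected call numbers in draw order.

1239, 1417, 22, 200, 378, 556, 734, 912, 1090

Selection 1: 1239
Selection 2: 1239 + 178 = 1417
Selection 3: 1417 + 178 = 1595 → 1595 − 1573 = 22
Selection 4: 22 + 178 = 200
Selection 5: 200 + 178 = 378
Selection 6: 378 + 178 = 556
Selection 7: 556 + 178 = 734
Selection 8: 734 + 178 = 912
Selection 9: 912 + 178 = 1090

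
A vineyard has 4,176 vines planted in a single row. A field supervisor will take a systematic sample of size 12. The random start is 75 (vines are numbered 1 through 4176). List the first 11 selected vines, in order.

k = N/n = 4176/12 = 348
vine 1: 75
vine 2: 75 + 348 = 423
vine 3: 423 + 348 = 771
vine 4: 771 + 348 = 1119
vine 5: 1119 + 348 = 1467
vine 6: 1467 + 348 = 1815
vine 7: 1815 + 348 = 2163
vine 8: 2163 + 348 = 2511
vine 9: 2511 + 348 = 2859
vine 10: 2859 + 348 = 3207
vine 11: 3207 + 348 = 3555

75, 423, 771, 1119, 1467, 1815, 2163, 2511, 2859, 3207, 3555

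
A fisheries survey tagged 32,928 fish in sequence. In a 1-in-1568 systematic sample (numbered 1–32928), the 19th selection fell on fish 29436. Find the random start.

1212

k = 1568
r = 29436 − (19−1)×1568 = 29436 − 28224 = 1212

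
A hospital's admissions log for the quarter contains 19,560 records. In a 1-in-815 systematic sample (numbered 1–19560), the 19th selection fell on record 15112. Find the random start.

k = 815
r = 15112 − (19−1)×815 = 15112 − 14670 = 442

442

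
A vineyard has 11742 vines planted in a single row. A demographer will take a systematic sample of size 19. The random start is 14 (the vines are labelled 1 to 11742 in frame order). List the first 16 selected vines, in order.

k = N/n = 11742/19 = 618
vine 1: 14
vine 2: 14 + 618 = 632
vine 3: 632 + 618 = 1250
vine 4: 1250 + 618 = 1868
vine 5: 1868 + 618 = 2486
vine 6: 2486 + 618 = 3104
vine 7: 3104 + 618 = 3722
vine 8: 3722 + 618 = 4340
vine 9: 4340 + 618 = 4958
vine 10: 4958 + 618 = 5576
vine 11: 5576 + 618 = 6194
vine 12: 6194 + 618 = 6812
vine 13: 6812 + 618 = 7430
vine 14: 7430 + 618 = 8048
vine 15: 8048 + 618 = 8666
vine 16: 8666 + 618 = 9284

14, 632, 1250, 1868, 2486, 3104, 3722, 4340, 4958, 5576, 6194, 6812, 7430, 8048, 8666, 9284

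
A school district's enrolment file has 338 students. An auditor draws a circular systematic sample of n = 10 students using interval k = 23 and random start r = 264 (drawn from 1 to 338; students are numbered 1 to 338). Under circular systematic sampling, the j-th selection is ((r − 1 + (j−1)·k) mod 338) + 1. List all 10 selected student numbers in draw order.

264, 287, 310, 333, 18, 41, 64, 87, 110, 133

Selection 1: 264
Selection 2: 264 + 23 = 287
Selection 3: 287 + 23 = 310
Selection 4: 310 + 23 = 333
Selection 5: 333 + 23 = 356 → 356 − 338 = 18
Selection 6: 18 + 23 = 41
Selection 7: 41 + 23 = 64
Selection 8: 64 + 23 = 87
Selection 9: 87 + 23 = 110
Selection 10: 110 + 23 = 133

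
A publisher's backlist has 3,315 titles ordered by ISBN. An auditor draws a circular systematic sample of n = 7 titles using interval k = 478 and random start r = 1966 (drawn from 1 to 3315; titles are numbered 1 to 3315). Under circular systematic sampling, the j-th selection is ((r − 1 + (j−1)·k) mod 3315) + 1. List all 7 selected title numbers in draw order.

1966, 2444, 2922, 85, 563, 1041, 1519

Selection 1: 1966
Selection 2: 1966 + 478 = 2444
Selection 3: 2444 + 478 = 2922
Selection 4: 2922 + 478 = 3400 → 3400 − 3315 = 85
Selection 5: 85 + 478 = 563
Selection 6: 563 + 478 = 1041
Selection 7: 1041 + 478 = 1519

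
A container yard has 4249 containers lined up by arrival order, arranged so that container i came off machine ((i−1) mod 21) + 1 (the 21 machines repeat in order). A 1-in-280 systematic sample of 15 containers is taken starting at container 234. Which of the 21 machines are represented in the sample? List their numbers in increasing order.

3, 10, 17

Consecutive selections differ by k = 280, so their machine numbers differ by 280 mod 21 = 7.
gcd(280, 21) = 7, so the sample visits 21/7 = 3 distinct residues mod 21.
Start 234 is machine 3; the machines hit are 3, 10, 17.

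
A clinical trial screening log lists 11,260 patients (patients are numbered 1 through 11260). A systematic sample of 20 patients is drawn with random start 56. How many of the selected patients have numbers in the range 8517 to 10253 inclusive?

k = 11260/20 = 563
First selection ≥ 8517: 56 + ⌈(8517−56)/563⌉·563 = 56 + 16×563 = 9064
Last selection ≤ 10253: 56 + ⌊(10253−56)/563⌋·563 = 56 + 18×563 = 10190
Count = 18 − 16 + 1 = 3

3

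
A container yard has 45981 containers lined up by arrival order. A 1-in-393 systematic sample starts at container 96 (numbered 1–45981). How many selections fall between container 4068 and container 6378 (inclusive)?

k = 393
First selection ≥ 4068: 96 + ⌈(4068−96)/393⌉·393 = 96 + 11×393 = 4419
Last selection ≤ 6378: 96 + ⌊(6378−96)/393⌋·393 = 96 + 15×393 = 5991
Count = 15 − 11 + 1 = 5

5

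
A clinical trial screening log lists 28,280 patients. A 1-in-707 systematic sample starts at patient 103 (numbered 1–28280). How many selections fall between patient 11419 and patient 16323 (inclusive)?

6

k = 707
First selection ≥ 11419: 103 + ⌈(11419−103)/707⌉·707 = 103 + 17×707 = 12122
Last selection ≤ 16323: 103 + ⌊(16323−103)/707⌋·707 = 103 + 22×707 = 15657
Count = 22 − 17 + 1 = 6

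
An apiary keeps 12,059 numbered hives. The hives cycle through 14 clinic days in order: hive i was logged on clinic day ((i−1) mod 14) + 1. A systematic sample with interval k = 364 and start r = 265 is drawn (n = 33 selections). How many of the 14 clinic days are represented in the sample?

1

Consecutive selections differ by k = 364, so their clinic day numbers differ by 364 mod 14 = 0.
gcd(364, 14) = 14, so the sample visits 14/14 = 1 distinct residues mod 14.
Start 265 is clinic day 13; the clinic days hit are 13.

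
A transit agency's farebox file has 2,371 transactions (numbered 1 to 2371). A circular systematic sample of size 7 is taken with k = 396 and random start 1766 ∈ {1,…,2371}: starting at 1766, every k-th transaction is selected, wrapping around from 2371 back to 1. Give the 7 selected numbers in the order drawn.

1766, 2162, 187, 583, 979, 1375, 1771

Selection 1: 1766
Selection 2: 1766 + 396 = 2162
Selection 3: 2162 + 396 = 2558 → 2558 − 2371 = 187
Selection 4: 187 + 396 = 583
Selection 5: 583 + 396 = 979
Selection 6: 979 + 396 = 1375
Selection 7: 1375 + 396 = 1771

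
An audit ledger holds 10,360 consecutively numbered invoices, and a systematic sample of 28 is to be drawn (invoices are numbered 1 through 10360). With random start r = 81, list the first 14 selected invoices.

81, 451, 821, 1191, 1561, 1931, 2301, 2671, 3041, 3411, 3781, 4151, 4521, 4891

k = N/n = 10360/28 = 370
invoice 1: 81
invoice 2: 81 + 370 = 451
invoice 3: 451 + 370 = 821
invoice 4: 821 + 370 = 1191
invoice 5: 1191 + 370 = 1561
invoice 6: 1561 + 370 = 1931
invoice 7: 1931 + 370 = 2301
invoice 8: 2301 + 370 = 2671
invoice 9: 2671 + 370 = 3041
invoice 10: 3041 + 370 = 3411
invoice 11: 3411 + 370 = 3781
invoice 12: 3781 + 370 = 4151
invoice 13: 4151 + 370 = 4521
invoice 14: 4521 + 370 = 4891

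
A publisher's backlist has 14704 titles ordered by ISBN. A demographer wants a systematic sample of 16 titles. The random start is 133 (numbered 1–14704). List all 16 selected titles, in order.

k = N/n = 14704/16 = 919
title 1: 133
title 2: 133 + 919 = 1052
title 3: 1052 + 919 = 1971
title 4: 1971 + 919 = 2890
title 5: 2890 + 919 = 3809
title 6: 3809 + 919 = 4728
title 7: 4728 + 919 = 5647
title 8: 5647 + 919 = 6566
title 9: 6566 + 919 = 7485
title 10: 7485 + 919 = 8404
title 11: 8404 + 919 = 9323
title 12: 9323 + 919 = 10242
title 13: 10242 + 919 = 11161
title 14: 11161 + 919 = 12080
title 15: 12080 + 919 = 12999
title 16: 12999 + 919 = 13918

133, 1052, 1971, 2890, 3809, 4728, 5647, 6566, 7485, 8404, 9323, 10242, 11161, 12080, 12999, 13918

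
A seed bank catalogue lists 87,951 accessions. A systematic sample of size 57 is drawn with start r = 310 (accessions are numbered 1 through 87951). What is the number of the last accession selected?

k = 87951/57 = 1543
57th selection = r + (57−1)·k = 310 + 56×1543 = 310 + 86408 = 86718

86718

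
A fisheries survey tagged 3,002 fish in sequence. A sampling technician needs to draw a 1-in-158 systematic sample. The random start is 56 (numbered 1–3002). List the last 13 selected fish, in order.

1004, 1162, 1320, 1478, 1636, 1794, 1952, 2110, 2268, 2426, 2584, 2742, 2900

7th selection = 56 + 6×158 = 1004
8th: 1004 + 158 = 1162
9th: 1162 + 158 = 1320
10th: 1320 + 158 = 1478
11th: 1478 + 158 = 1636
12th: 1636 + 158 = 1794
13th: 1794 + 158 = 1952
14th: 1952 + 158 = 2110
15th: 2110 + 158 = 2268
16th: 2268 + 158 = 2426
17th: 2426 + 158 = 2584
18th: 2584 + 158 = 2742
19th: 2742 + 158 = 2900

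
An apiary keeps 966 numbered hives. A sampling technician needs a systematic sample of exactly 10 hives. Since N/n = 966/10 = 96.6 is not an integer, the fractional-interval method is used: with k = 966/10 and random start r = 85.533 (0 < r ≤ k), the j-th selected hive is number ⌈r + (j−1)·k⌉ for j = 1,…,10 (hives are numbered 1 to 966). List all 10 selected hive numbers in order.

j=1: r + 0k = 85.533 → ⌈·⌉ = 86
j=2: r + 1k = 182.133 → ⌈·⌉ = 183
j=3: r + 2k = 278.733 → ⌈·⌉ = 279
j=4: r + 3k = 375.333 → ⌈·⌉ = 376
j=5: r + 4k = 471.933 → ⌈·⌉ = 472
j=6: r + 5k = 568.533 → ⌈·⌉ = 569
j=7: r + 6k = 665.133 → ⌈·⌉ = 666
j=8: r + 7k = 761.733 → ⌈·⌉ = 762
j=9: r + 8k = 858.333 → ⌈·⌉ = 859
j=10: r + 9k = 954.933 → ⌈·⌉ = 955

86, 183, 279, 376, 472, 569, 666, 762, 859, 955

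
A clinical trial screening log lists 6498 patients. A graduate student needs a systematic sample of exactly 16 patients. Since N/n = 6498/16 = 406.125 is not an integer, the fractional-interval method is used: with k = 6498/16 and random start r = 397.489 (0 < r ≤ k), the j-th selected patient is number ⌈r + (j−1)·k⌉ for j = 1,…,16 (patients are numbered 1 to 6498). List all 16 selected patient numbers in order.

398, 804, 1210, 1616, 2022, 2429, 2835, 3241, 3647, 4053, 4459, 4865, 5271, 5678, 6084, 6490

j=1: r + 0k = 397.489 → ⌈·⌉ = 398
j=2: r + 1k = 803.614 → ⌈·⌉ = 804
j=3: r + 2k = 1209.739 → ⌈·⌉ = 1210
j=4: r + 3k = 1615.864 → ⌈·⌉ = 1616
j=5: r + 4k = 2021.989 → ⌈·⌉ = 2022
j=6: r + 5k = 2428.114 → ⌈·⌉ = 2429
j=7: r + 6k = 2834.239 → ⌈·⌉ = 2835
j=8: r + 7k = 3240.364 → ⌈·⌉ = 3241
j=9: r + 8k = 3646.489 → ⌈·⌉ = 3647
j=10: r + 9k = 4052.614 → ⌈·⌉ = 4053
j=11: r + 10k = 4458.739 → ⌈·⌉ = 4459
j=12: r + 11k = 4864.864 → ⌈·⌉ = 4865
j=13: r + 12k = 5270.989 → ⌈·⌉ = 5271
j=14: r + 13k = 5677.114 → ⌈·⌉ = 5678
j=15: r + 14k = 6083.239 → ⌈·⌉ = 6084
j=16: r + 15k = 6489.364 → ⌈·⌉ = 6490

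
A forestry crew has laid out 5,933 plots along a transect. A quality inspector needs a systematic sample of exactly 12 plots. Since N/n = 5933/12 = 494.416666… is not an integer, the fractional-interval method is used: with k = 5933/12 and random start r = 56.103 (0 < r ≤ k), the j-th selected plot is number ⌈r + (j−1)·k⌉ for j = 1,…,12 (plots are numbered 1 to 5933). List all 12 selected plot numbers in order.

j=1: r + 0k = 56.103 → ⌈·⌉ = 57
j=2: r + 1k = 550.519666… → ⌈·⌉ = 551
j=3: r + 2k = 1044.936333… → ⌈·⌉ = 1045
j=4: r + 3k = 1539.353 → ⌈·⌉ = 1540
j=5: r + 4k = 2033.769666… → ⌈·⌉ = 2034
j=6: r + 5k = 2528.186333… → ⌈·⌉ = 2529
j=7: r + 6k = 3022.603 → ⌈·⌉ = 3023
j=8: r + 7k = 3517.019666… → ⌈·⌉ = 3518
j=9: r + 8k = 4011.436333… → ⌈·⌉ = 4012
j=10: r + 9k = 4505.853 → ⌈·⌉ = 4506
j=11: r + 10k = 5000.269666… → ⌈·⌉ = 5001
j=12: r + 11k = 5494.686333… → ⌈·⌉ = 5495

57, 551, 1045, 1540, 2034, 2529, 3023, 3518, 4012, 4506, 5001, 5495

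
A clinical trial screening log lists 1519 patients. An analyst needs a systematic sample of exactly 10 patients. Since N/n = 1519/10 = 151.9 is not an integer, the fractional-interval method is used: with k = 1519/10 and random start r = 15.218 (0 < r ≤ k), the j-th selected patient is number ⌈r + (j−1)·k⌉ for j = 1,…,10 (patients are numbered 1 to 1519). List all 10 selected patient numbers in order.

j=1: r + 0k = 15.218 → ⌈·⌉ = 16
j=2: r + 1k = 167.118 → ⌈·⌉ = 168
j=3: r + 2k = 319.018 → ⌈·⌉ = 320
j=4: r + 3k = 470.918 → ⌈·⌉ = 471
j=5: r + 4k = 622.818 → ⌈·⌉ = 623
j=6: r + 5k = 774.718 → ⌈·⌉ = 775
j=7: r + 6k = 926.618 → ⌈·⌉ = 927
j=8: r + 7k = 1078.518 → ⌈·⌉ = 1079
j=9: r + 8k = 1230.418 → ⌈·⌉ = 1231
j=10: r + 9k = 1382.318 → ⌈·⌉ = 1383

16, 168, 320, 471, 623, 775, 927, 1079, 1231, 1383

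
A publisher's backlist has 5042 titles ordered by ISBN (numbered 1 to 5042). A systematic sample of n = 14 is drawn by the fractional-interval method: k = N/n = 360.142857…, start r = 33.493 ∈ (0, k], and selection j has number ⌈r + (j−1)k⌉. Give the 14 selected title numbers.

j=1: r + 0k = 33.493 → ⌈·⌉ = 34
j=2: r + 1k = 393.635857… → ⌈·⌉ = 394
j=3: r + 2k = 753.778714… → ⌈·⌉ = 754
j=4: r + 3k = 1113.921571… → ⌈·⌉ = 1114
j=5: r + 4k = 1474.064428… → ⌈·⌉ = 1475
j=6: r + 5k = 1834.207285… → ⌈·⌉ = 1835
j=7: r + 6k = 2194.350142… → ⌈·⌉ = 2195
j=8: r + 7k = 2554.493 → ⌈·⌉ = 2555
j=9: r + 8k = 2914.635857… → ⌈·⌉ = 2915
j=10: r + 9k = 3274.778714… → ⌈·⌉ = 3275
j=11: r + 10k = 3634.921571… → ⌈·⌉ = 3635
j=12: r + 11k = 3995.064428… → ⌈·⌉ = 3996
j=13: r + 12k = 4355.207285… → ⌈·⌉ = 4356
j=14: r + 13k = 4715.350142… → ⌈·⌉ = 4716

34, 394, 754, 1114, 1475, 1835, 2195, 2555, 2915, 3275, 3635, 3996, 4356, 4716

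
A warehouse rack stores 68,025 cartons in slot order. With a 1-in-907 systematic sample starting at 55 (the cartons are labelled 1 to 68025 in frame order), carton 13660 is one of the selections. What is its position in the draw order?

16

k = 907
position = (13660 − 55)/907 + 1 = 13605/907 + 1 = 15 + 1 = 16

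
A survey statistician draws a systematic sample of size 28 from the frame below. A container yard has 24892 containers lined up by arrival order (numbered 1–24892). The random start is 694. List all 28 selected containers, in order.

k = N/n = 24892/28 = 889
container 1: 694
container 2: 694 + 889 = 1583
container 3: 1583 + 889 = 2472
container 4: 2472 + 889 = 3361
container 5: 3361 + 889 = 4250
container 6: 4250 + 889 = 5139
container 7: 5139 + 889 = 6028
container 8: 6028 + 889 = 6917
container 9: 6917 + 889 = 7806
container 10: 7806 + 889 = 8695
container 11: 8695 + 889 = 9584
container 12: 9584 + 889 = 10473
container 13: 10473 + 889 = 11362
container 14: 11362 + 889 = 12251
container 15: 12251 + 889 = 13140
container 16: 13140 + 889 = 14029
container 17: 14029 + 889 = 14918
container 18: 14918 + 889 = 15807
container 19: 15807 + 889 = 16696
container 20: 16696 + 889 = 17585
container 21: 17585 + 889 = 18474
container 22: 18474 + 889 = 19363
container 23: 19363 + 889 = 20252
container 24: 20252 + 889 = 21141
container 25: 21141 + 889 = 22030
container 26: 22030 + 889 = 22919
container 27: 22919 + 889 = 23808
container 28: 23808 + 889 = 24697

694, 1583, 2472, 3361, 4250, 5139, 6028, 6917, 7806, 8695, 9584, 10473, 11362, 12251, 13140, 14029, 14918, 15807, 16696, 17585, 18474, 19363, 20252, 21141, 22030, 22919, 23808, 24697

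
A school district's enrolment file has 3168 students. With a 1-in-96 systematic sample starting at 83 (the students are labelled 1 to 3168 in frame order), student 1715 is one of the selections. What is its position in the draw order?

k = 96
position = (1715 − 83)/96 + 1 = 1632/96 + 1 = 17 + 1 = 18

18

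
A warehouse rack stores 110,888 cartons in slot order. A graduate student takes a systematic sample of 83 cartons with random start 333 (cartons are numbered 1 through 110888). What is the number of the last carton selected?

k = 110888/83 = 1336
83rd selection = r + (83−1)·k = 333 + 82×1336 = 333 + 109552 = 109885

109885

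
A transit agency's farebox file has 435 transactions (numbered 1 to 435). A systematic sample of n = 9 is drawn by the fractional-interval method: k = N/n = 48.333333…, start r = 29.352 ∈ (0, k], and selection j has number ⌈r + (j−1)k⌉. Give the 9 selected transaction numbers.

j=1: r + 0k = 29.352 → ⌈·⌉ = 30
j=2: r + 1k = 77.685333… → ⌈·⌉ = 78
j=3: r + 2k = 126.018666… → ⌈·⌉ = 127
j=4: r + 3k = 174.352 → ⌈·⌉ = 175
j=5: r + 4k = 222.685333… → ⌈·⌉ = 223
j=6: r + 5k = 271.018666… → ⌈·⌉ = 272
j=7: r + 6k = 319.352 → ⌈·⌉ = 320
j=8: r + 7k = 367.685333… → ⌈·⌉ = 368
j=9: r + 8k = 416.018666… → ⌈·⌉ = 417

30, 78, 127, 175, 223, 272, 320, 368, 417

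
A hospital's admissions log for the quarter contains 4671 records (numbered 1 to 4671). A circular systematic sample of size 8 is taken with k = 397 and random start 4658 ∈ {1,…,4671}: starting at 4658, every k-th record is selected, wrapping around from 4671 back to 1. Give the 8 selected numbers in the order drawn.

Selection 1: 4658
Selection 2: 4658 + 397 = 5055 → 5055 − 4671 = 384
Selection 3: 384 + 397 = 781
Selection 4: 781 + 397 = 1178
Selection 5: 1178 + 397 = 1575
Selection 6: 1575 + 397 = 1972
Selection 7: 1972 + 397 = 2369
Selection 8: 2369 + 397 = 2766

4658, 384, 781, 1178, 1575, 1972, 2369, 2766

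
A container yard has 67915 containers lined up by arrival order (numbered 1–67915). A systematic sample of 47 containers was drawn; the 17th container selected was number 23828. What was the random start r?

708

k = 67915/47 = 1445
r = 23828 − (17−1)×1445 = 23828 − 23120 = 708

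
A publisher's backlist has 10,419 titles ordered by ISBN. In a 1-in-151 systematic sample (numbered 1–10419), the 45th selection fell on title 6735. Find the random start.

k = 151
r = 6735 − (45−1)×151 = 6735 − 6644 = 91

91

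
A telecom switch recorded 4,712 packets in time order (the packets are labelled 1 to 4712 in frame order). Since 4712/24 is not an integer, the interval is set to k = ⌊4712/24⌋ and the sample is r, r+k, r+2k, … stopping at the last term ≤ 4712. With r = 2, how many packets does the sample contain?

25

k = ⌊4712/24⌋ = 196
Achieved size = ⌊(4712 − 2)/196⌋ + 1 = ⌊4710/196⌋ + 1 = 24 + 1 = 25
(last selection: 2 + 24×196 = 4706 ≤ 4712; next would be 4902 > 4712)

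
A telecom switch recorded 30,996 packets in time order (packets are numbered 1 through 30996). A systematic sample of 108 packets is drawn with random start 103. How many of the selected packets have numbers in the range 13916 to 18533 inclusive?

k = 30996/108 = 287
First selection ≥ 13916: 103 + ⌈(13916−103)/287⌉·287 = 103 + 49×287 = 14166
Last selection ≤ 18533: 103 + ⌊(18533−103)/287⌋·287 = 103 + 64×287 = 18471
Count = 64 − 49 + 1 = 16

16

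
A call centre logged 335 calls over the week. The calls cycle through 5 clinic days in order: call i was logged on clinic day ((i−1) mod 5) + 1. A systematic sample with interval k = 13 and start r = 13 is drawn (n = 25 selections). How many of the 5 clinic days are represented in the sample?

Consecutive selections differ by k = 13, so their clinic day numbers differ by 13 mod 5 = 3.
gcd(13, 5) = 1, so the sample visits 5/1 = 5 distinct residues mod 5.
Start 13 is clinic day 3; the clinic days hit are 1, 2, 3, 4, 5.

5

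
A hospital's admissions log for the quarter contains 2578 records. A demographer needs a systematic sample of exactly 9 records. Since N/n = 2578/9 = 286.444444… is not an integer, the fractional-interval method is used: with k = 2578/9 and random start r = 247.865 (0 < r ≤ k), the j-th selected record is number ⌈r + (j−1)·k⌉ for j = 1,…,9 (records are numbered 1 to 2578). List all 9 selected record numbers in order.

248, 535, 821, 1108, 1394, 1681, 1967, 2253, 2540

j=1: r + 0k = 247.865 → ⌈·⌉ = 248
j=2: r + 1k = 534.309444… → ⌈·⌉ = 535
j=3: r + 2k = 820.753888… → ⌈·⌉ = 821
j=4: r + 3k = 1107.198333… → ⌈·⌉ = 1108
j=5: r + 4k = 1393.642777… → ⌈·⌉ = 1394
j=6: r + 5k = 1680.087222… → ⌈·⌉ = 1681
j=7: r + 6k = 1966.531666… → ⌈·⌉ = 1967
j=8: r + 7k = 2252.976111… → ⌈·⌉ = 2253
j=9: r + 8k = 2539.420555… → ⌈·⌉ = 2540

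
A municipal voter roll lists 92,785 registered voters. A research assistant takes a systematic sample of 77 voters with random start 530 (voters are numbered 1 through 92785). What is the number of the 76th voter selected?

k = 92785/77 = 1205
76th selection = r + (76−1)·k = 530 + 75×1205 = 530 + 90375 = 90905

90905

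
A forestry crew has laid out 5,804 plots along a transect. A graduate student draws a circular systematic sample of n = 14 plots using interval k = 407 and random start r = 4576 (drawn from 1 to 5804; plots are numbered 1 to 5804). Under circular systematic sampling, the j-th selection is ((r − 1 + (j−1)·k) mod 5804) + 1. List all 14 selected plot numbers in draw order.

4576, 4983, 5390, 5797, 400, 807, 1214, 1621, 2028, 2435, 2842, 3249, 3656, 4063

Selection 1: 4576
Selection 2: 4576 + 407 = 4983
Selection 3: 4983 + 407 = 5390
Selection 4: 5390 + 407 = 5797
Selection 5: 5797 + 407 = 6204 → 6204 − 5804 = 400
Selection 6: 400 + 407 = 807
Selection 7: 807 + 407 = 1214
Selection 8: 1214 + 407 = 1621
Selection 9: 1621 + 407 = 2028
Selection 10: 2028 + 407 = 2435
Selection 11: 2435 + 407 = 2842
Selection 12: 2842 + 407 = 3249
Selection 13: 3249 + 407 = 3656
Selection 14: 3656 + 407 = 4063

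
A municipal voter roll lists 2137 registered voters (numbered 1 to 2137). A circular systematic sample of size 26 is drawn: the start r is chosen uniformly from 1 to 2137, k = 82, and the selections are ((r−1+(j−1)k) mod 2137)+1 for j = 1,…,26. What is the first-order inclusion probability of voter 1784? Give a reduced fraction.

26/2137

For each position j, as r ranges over 1…2137 the j-th selection hits every voter exactly once, so voter 1784 is selected for exactly 26 of the 2137 starts.
Inclusion probability = 26/2137.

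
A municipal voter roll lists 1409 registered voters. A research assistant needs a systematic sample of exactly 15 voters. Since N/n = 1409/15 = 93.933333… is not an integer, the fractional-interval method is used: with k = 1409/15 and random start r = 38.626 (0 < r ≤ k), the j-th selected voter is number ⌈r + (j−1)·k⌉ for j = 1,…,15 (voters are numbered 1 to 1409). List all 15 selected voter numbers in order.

39, 133, 227, 321, 415, 509, 603, 697, 791, 885, 978, 1072, 1166, 1260, 1354

j=1: r + 0k = 38.626 → ⌈·⌉ = 39
j=2: r + 1k = 132.559333… → ⌈·⌉ = 133
j=3: r + 2k = 226.492666… → ⌈·⌉ = 227
j=4: r + 3k = 320.426 → ⌈·⌉ = 321
j=5: r + 4k = 414.359333… → ⌈·⌉ = 415
j=6: r + 5k = 508.292666… → ⌈·⌉ = 509
j=7: r + 6k = 602.226 → ⌈·⌉ = 603
j=8: r + 7k = 696.159333… → ⌈·⌉ = 697
j=9: r + 8k = 790.092666… → ⌈·⌉ = 791
j=10: r + 9k = 884.026 → ⌈·⌉ = 885
j=11: r + 10k = 977.959333… → ⌈·⌉ = 978
j=12: r + 11k = 1071.892666… → ⌈·⌉ = 1072
j=13: r + 12k = 1165.826 → ⌈·⌉ = 1166
j=14: r + 13k = 1259.759333… → ⌈·⌉ = 1260
j=15: r + 14k = 1353.692666… → ⌈·⌉ = 1354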